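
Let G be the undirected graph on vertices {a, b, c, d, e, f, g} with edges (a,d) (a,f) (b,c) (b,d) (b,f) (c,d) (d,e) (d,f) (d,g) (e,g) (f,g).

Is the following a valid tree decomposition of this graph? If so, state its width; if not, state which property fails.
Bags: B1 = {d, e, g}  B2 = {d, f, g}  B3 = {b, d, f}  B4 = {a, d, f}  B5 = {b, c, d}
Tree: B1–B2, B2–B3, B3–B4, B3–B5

Yes; width 2.

Every vertex of G appears in some bag (union = {a, b, c, d, e, f, g}); every edge is covered by a bag; and for each vertex v the set of bags containing v is connected in the bag tree. The decomposition is therefore valid. The largest bag has 3 vertices, so the width is 2.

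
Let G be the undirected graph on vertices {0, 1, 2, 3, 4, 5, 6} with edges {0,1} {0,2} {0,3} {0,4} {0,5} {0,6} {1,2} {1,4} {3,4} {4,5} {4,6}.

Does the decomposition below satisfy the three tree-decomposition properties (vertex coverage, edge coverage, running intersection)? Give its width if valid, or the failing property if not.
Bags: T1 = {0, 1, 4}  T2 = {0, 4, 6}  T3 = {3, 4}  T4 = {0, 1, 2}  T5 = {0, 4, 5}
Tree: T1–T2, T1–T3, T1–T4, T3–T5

A tree decomposition must satisfy three properties: every vertex lies in some bag; for every edge, both endpoints lie together in some bag; and for every vertex, the bags containing it form a connected subtree. Here edge (0,3) lies in no bag, so the decomposition is invalid.

No — edge (0,3) lies in no bag.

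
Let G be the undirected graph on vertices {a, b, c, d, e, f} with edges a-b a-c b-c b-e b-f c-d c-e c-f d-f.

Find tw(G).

2

A width-2 tree decomposition is:
Bags: B1 = {a, b, c}  B2 = {b, c, e}  B3 = {b, c, f}  B4 = {c, d, f}
Tree: B1–B2, B1–B3, B3–B4
Every bag has size at most 3, so the width is 3 − 1 = 2 and tw(G) ≤ 2. On the other hand G contains the 3-clique {c, d, f}. A clique must lie in a single bag of any decomposition, so no decomposition can have width below 2. Therefore the treewidth is 2.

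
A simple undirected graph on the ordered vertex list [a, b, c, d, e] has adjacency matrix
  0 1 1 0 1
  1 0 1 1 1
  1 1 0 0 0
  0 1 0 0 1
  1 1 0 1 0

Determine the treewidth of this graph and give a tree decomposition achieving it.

Treewidth 2.
One such decomposition:
Bags: B1 = {b, d, e}  B2 = {a, b, e}  B3 = {a, b, c}
Tree: B1–B2, B2–B3

Each bag holds 3 vertices, so the decomposition has width 2, which upper-bounds the treewidth. For the lower bound, the 3 vertices {b, d, e} are pairwise adjacent, and any tree decomposition puts a clique entirely inside one bag — forcing width ≥ 2. Hence tw(G) = 2 exactly.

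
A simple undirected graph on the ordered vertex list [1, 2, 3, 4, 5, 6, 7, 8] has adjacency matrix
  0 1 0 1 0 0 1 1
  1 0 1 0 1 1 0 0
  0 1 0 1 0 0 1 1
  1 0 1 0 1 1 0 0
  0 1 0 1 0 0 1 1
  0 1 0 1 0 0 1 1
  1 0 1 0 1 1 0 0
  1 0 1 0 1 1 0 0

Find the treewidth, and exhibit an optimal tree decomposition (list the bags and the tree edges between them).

Treewidth 4.
One such decomposition:
Bags: B1 = {1, 2, 3, 5, 6}  B2 = {1, 3, 5, 6, 7}  B3 = {1, 3, 4, 5, 6}  B4 = {1, 3, 5, 6, 8}
Tree: B1–B2, B2–B3, B3–B4

Each bag holds 5 vertices, so the decomposition has width 4, which upper-bounds the treewidth. For the lower bound: the 5 vertex sets {2,5}, {3,7}, {1,4}, {6}, {8} are disjoint, each induces a connected subgraph, and every pair is joined by at least one edge of G. Contracting each set to a single vertex therefore yields K_{5} as a minor, and since treewidth is minor-monotone, tw(G) ≥ tw(K_{5}) = 4. Combining the bounds, tw(G) = 4.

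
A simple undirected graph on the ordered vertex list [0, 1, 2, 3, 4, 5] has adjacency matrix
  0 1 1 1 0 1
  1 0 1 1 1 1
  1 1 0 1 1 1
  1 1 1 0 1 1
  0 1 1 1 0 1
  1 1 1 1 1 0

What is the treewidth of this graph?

4

A width-4 tree decomposition is:
Bags: B1 = {1, 2, 3, 4, 5}  B2 = {0, 1, 2, 3, 5}
Tree: B1–B2
Each bag holds 5 vertices, so the decomposition has width 4, which upper-bounds the treewidth. For the lower bound, the 5 vertices {0, 1, 2, 3, 5} are pairwise adjacent, and any tree decomposition puts a clique entirely inside one bag — forcing width ≥ 4. Hence tw(G) = 4 exactly.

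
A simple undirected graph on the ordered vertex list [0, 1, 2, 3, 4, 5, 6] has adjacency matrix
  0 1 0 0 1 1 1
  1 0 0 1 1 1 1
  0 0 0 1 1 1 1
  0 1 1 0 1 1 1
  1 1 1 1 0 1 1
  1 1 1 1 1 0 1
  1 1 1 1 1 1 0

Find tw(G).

A width-4 tree decomposition is:
Bags: B1 = {0, 1, 4, 5, 6}  B2 = {1, 3, 4, 5, 6}  B3 = {2, 3, 4, 5, 6}
Tree: B1–B2, B2–B3
Every bag has size at most 5, so the width is 5 − 1 = 4 and tw(G) ≤ 4. On the other hand G contains the 5-clique {0, 1, 4, 5, 6}. A clique must lie in a single bag of any decomposition, so no decomposition can have width below 4. Combining the bounds, tw(G) = 4.

4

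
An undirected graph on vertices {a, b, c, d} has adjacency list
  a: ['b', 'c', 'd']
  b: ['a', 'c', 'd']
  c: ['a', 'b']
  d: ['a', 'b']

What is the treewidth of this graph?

A width-2 tree decomposition is:
Bags: B1 = {a, b, c}  B2 = {a, b, d}
Tree: B1–B2
The largest bag has 3 vertices, giving width 2; this decomposition certifies tw(G) ≤ 2. On the other hand G contains the 3-clique {a, b, d}. A clique must lie in a single bag of any decomposition, so no decomposition can have width below 2. Hence tw(G) = 2 exactly.

2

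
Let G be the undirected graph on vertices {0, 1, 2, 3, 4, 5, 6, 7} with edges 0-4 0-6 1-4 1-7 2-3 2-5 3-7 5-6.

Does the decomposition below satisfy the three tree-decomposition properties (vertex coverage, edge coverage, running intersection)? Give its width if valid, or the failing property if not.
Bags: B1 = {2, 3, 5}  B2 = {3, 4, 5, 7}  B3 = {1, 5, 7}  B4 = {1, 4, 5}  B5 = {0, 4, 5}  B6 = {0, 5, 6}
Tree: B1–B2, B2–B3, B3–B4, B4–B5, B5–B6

A tree decomposition must satisfy three properties: every vertex lies in some bag; for every edge, both endpoints lie together in some bag; and for every vertex, the bags containing it form a connected subtree. Here bags containing vertex 4 are not connected in the tree, so the decomposition is invalid.

No — bags containing vertex 4 are not connected in the tree.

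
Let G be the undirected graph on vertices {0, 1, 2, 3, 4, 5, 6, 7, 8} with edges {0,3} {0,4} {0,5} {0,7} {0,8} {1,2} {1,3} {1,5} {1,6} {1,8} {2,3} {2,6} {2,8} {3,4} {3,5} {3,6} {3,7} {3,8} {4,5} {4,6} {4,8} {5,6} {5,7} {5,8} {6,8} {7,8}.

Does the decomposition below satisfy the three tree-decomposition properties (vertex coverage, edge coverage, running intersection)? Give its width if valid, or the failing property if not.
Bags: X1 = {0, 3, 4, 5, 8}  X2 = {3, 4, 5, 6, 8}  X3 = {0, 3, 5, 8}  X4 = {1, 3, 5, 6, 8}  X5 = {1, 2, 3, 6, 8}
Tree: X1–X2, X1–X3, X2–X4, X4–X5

No — vertex 7 appears in no bag.

A tree decomposition must satisfy three properties: every vertex lies in some bag; for every edge, both endpoints lie together in some bag; and for every vertex, the bags containing it form a connected subtree. Here vertex 7 appears in no bag, so the decomposition is invalid.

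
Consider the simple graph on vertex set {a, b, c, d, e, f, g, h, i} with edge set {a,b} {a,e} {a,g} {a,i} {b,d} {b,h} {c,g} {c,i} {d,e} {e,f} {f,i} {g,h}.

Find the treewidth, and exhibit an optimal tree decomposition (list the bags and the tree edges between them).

Treewidth 3.
Bags: B1 = {b, d, e, f}  B2 = {a, b, e, f}  B3 = {a, b, f, i}  B4 = {a, b, h, i}  B5 = {a, g, h, i}  B6 = {c, g, h, i}
Tree: B1–B2, B2–B3, B3–B4, B4–B5, B5–B6

Every bag has size at most 4, so the width is 4 − 1 = 3 and tw(G) ≤ 3. For the lower bound: the 4 vertex sets {d,e,f}, {b}, {a}, {c,g,h,i} are disjoint, each induces a connected subgraph, and every pair is joined by at least one edge of G. Contracting each set to a single vertex therefore yields K_{4} as a minor, and since treewidth is minor-monotone, tw(G) ≥ tw(K_{4}) = 3. Combining the bounds, tw(G) = 3.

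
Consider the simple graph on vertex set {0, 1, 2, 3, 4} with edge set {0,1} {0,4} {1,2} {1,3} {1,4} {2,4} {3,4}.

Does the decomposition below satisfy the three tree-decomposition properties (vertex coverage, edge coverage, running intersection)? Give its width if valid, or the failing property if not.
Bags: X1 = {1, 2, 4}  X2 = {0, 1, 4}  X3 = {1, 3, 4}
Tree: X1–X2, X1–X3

Yes; width 2.

Vertex coverage: the bags together contain {0, 1, 2, 3, 4}, the full vertex set. Edge coverage: each edge of G has both endpoints in at least one bag. Running intersection: for every vertex, the bags containing it form a connected subtree. All three properties hold, so this is a valid tree decomposition of width max|bag| − 1 = 2, and hence tw(G) ≤ 2.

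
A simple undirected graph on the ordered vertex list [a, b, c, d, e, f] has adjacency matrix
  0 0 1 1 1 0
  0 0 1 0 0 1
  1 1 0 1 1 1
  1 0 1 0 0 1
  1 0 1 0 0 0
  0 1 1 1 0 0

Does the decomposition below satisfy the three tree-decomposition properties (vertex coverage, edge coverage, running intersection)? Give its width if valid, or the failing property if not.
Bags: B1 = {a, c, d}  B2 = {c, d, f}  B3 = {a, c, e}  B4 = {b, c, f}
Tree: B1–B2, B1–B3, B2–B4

Checking the three conditions: (i) the bags cover all of {a, b, c, d, e, f}; (ii) for each edge, some bag contains both endpoints; (iii) the bags containing any fixed vertex form a subtree. All hold, so the decomposition is valid with width 3 − 1 = 2.

Yes; width 2.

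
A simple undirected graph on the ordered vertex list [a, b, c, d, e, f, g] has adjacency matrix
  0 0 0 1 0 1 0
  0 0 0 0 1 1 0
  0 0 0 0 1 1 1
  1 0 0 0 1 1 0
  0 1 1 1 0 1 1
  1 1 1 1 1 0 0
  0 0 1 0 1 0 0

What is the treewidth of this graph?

A width-2 tree decomposition is:
Bags: B1 = {d, e, f}  B2 = {b, e, f}  B3 = {c, e, f}  B4 = {a, d, f}  B5 = {c, e, g}
Tree: B1–B2, B2–B3, B1–B4, B3–B5
Every bag has size at most 3, so the width is 3 − 1 = 2 and tw(G) ≤ 2. For the lower bound, the 3 vertices {c, e, g} are pairwise adjacent, and any tree decomposition puts a clique entirely inside one bag — forcing width ≥ 2. Combining the bounds, tw(G) = 2.

2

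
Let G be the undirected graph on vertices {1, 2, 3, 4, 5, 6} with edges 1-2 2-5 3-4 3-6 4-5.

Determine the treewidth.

A width-1 tree decomposition is:
Bags: B1 = {3, 6}  B2 = {3, 4}  B3 = {4, 5}  B4 = {2, 5}  B5 = {1, 2}
Tree: B1–B2, B2–B3, B3–B4, B4–B5
Every bag has size at most 2, so the width is 2 − 1 = 1 and tw(G) ≤ 1. Any graph with an edge has treewidth ≥ 1, and G has the edge 6–3. Combining the bounds, tw(G) = 1.

1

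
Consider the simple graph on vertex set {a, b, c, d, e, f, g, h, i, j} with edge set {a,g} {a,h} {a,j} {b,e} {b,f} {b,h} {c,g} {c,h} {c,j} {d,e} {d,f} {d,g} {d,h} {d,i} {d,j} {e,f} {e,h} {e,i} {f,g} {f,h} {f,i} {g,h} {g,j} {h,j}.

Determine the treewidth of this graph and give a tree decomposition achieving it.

Treewidth 3.
One optimal decomposition is:
Bags: B1 = {a, g, h, j}  B2 = {d, g, h, j}  B3 = {c, g, h, j}  B4 = {d, f, g, h}  B5 = {d, e, f, h}  B6 = {d, e, f, i}  B7 = {b, e, f, h}
Tree: B1–B2, B1–B3, B2–B4, B4–B5, B5–B6, B5–B7

The largest bag has 4 vertices, giving width 3; this decomposition certifies tw(G) ≤ 3. Conversely, {d, g, h, j} is a clique of size 4, and the vertices of any clique must share a bag in every tree decomposition; so some bag has ≥ 4 vertices and tw(G) ≥ 3. Therefore the treewidth is 3.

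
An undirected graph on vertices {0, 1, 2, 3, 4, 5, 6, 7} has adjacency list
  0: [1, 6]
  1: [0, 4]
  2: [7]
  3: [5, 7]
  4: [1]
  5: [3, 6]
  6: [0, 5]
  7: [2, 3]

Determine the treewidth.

1

A width-1 tree decomposition is:
Bags: B1 = {2, 7}  B2 = {3, 7}  B3 = {3, 5}  B4 = {5, 6}  B5 = {0, 6}  B6 = {0, 1}  B7 = {1, 4}
Tree: B1–B2, B2–B3, B3–B4, B4–B5, B5–B6, B6–B7
The largest bag has 2 vertices, giving width 1; this decomposition certifies tw(G) ≤ 1. Any graph with an edge has treewidth ≥ 1, and G has the edge 2–7. Hence tw(G) = 1 exactly.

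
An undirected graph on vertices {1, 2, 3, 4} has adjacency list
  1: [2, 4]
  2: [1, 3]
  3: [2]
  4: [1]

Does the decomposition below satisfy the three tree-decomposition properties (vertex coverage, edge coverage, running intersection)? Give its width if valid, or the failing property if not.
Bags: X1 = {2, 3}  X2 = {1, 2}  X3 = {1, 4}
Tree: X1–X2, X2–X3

Yes; width 1.

Every vertex of G appears in some bag (union = {1, 2, 3, 4}); every edge is covered by a bag; and for each vertex v the set of bags containing v is connected in the bag tree. The decomposition is therefore valid. The largest bag has 2 vertices, so the width is 1.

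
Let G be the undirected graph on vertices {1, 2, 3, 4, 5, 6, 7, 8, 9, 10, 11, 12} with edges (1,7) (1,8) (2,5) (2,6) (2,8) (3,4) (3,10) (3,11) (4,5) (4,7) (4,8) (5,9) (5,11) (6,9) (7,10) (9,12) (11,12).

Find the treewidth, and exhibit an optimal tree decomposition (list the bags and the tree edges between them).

Every bag has size at most 4, so the width is 4 − 1 = 3 and tw(G) ≤ 3. For the lower bound: the 4 vertex sets {1,7,10}, {3}, {4}, {2,5,8,11} are disjoint, each induces a connected subgraph, and every pair is joined by at least one edge of G. Contracting each set to a single vertex therefore yields K_{4} as a minor, and since treewidth is minor-monotone, tw(G) ≥ tw(K_{4}) = 3. Therefore the treewidth is 3.

Treewidth 3.
One optimal decomposition is:
Bags: B1 = {1, 3, 7, 10}  B2 = {1, 3, 4, 7}  B3 = {1, 3, 4, 8}  B4 = {3, 4, 8, 11}  B5 = {4, 5, 8, 11}  B6 = {2, 5, 8, 11}  B7 = {2, 5, 11, 12}  B8 = {2, 5, 9, 12}  B9 = {2, 6, 9, 12}
Tree: B1–B2, B2–B3, B3–B4, B4–B5, B5–B6, B6–B7, B7–B8, B8–B9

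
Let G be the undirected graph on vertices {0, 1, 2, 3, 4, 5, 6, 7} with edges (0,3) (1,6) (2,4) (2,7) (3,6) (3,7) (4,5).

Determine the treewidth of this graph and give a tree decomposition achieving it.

The largest bag has 2 vertices, giving width 1; this decomposition certifies tw(G) ≤ 1. Any graph with an edge has treewidth ≥ 1, and G has the edge 7–3. The upper and lower bounds meet at 1, so that is the treewidth.

Treewidth 1.
Bags: B1 = {3, 7}  B2 = {2, 7}  B3 = {3, 6}  B4 = {2, 4}  B5 = {0, 3}  B6 = {4, 5}  B7 = {1, 6}
Tree: B1–B2, B1–B3, B2–B4, B3–B5, B4–B6, B3–B7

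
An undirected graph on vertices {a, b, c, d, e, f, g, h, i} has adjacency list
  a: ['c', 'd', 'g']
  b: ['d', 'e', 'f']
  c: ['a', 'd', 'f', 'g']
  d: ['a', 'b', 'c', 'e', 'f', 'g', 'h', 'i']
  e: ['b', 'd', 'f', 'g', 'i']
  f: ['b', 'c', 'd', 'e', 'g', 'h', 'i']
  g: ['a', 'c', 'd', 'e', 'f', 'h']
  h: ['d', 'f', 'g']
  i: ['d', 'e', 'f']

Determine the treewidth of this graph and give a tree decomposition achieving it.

The largest bag has 4 vertices, giving width 3; this decomposition certifies tw(G) ≤ 3. Conversely, {a, c, d, g} is a clique of size 4, and the vertices of any clique must share a bag in every tree decomposition; so some bag has ≥ 4 vertices and tw(G) ≥ 3. The upper and lower bounds meet at 3, so that is the treewidth.

Treewidth 3.
One such decomposition:
Bags: B1 = {d, e, f, g}  B2 = {d, e, f, i}  B3 = {d, f, g, h}  B4 = {b, d, e, f}  B5 = {c, d, f, g}  B6 = {a, c, d, g}
Tree: B1–B2, B1–B3, B1–B4, B3–B5, B5–B6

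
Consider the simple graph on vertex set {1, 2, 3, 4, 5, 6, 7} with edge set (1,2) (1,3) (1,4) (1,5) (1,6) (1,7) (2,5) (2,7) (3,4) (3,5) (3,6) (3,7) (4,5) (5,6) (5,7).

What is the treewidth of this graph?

A width-3 tree decomposition is:
Bags: B1 = {1, 3, 5, 7}  B2 = {1, 2, 5, 7}  B3 = {1, 3, 5, 6}  B4 = {1, 3, 4, 5}
Tree: B1–B2, B1–B3, B3–B4
Each bag holds 4 vertices, so the decomposition has width 3, which upper-bounds the treewidth. Conversely, {1, 2, 5, 7} is a clique of size 4, and the vertices of any clique must share a bag in every tree decomposition; so some bag has ≥ 4 vertices and tw(G) ≥ 3. The upper and lower bounds meet at 3, so that is the treewidth.

3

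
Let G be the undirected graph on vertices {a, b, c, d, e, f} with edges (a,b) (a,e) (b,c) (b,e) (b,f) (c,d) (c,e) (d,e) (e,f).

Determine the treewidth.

A width-2 tree decomposition is:
Bags: B1 = {b, c, e}  B2 = {c, d, e}  B3 = {a, b, e}  B4 = {b, e, f}
Tree: B1–B2, B1–B3, B1–B4
The largest bag has 3 vertices, giving width 2; this decomposition certifies tw(G) ≤ 2. For the lower bound, the 3 vertices {c, d, e} are pairwise adjacent, and any tree decomposition puts a clique entirely inside one bag — forcing width ≥ 2. Hence tw(G) = 2 exactly.

2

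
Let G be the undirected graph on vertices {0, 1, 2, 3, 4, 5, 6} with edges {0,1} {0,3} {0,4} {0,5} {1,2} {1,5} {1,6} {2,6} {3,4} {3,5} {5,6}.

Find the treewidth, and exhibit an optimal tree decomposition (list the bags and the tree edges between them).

Every bag has size at most 3, so the width is 3 − 1 = 2 and tw(G) ≤ 2. For the lower bound, the 3 vertices {0, 1, 5} are pairwise adjacent, and any tree decomposition puts a clique entirely inside one bag — forcing width ≥ 2. Therefore the treewidth is 2.

Treewidth 2.
One such decomposition:
Bags: B1 = {1, 5, 6}  B2 = {0, 1, 5}  B3 = {0, 3, 5}  B4 = {1, 2, 6}  B5 = {0, 3, 4}
Tree: B1–B2, B2–B3, B1–B4, B3–B5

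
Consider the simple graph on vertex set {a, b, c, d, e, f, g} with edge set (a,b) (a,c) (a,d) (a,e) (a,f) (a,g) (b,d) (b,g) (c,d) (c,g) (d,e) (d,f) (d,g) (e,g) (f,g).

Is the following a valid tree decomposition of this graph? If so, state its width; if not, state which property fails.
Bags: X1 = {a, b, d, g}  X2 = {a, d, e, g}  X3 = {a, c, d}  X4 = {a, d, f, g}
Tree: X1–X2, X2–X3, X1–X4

A tree decomposition must satisfy three properties: every vertex lies in some bag; for every edge, both endpoints lie together in some bag; and for every vertex, the bags containing it form a connected subtree. Here edge (g,c) lies in no bag, so the decomposition is invalid.

No — edge (g,c) lies in no bag.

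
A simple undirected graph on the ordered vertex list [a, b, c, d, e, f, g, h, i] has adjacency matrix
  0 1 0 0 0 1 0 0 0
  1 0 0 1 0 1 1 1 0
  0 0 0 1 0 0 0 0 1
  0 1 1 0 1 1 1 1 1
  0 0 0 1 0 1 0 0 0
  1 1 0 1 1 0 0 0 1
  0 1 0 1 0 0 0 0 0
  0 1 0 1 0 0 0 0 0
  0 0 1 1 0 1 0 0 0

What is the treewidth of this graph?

2

A width-2 tree decomposition is:
Bags: B1 = {c, d, i}  B2 = {d, f, i}  B3 = {b, d, f}  B4 = {a, b, f}  B5 = {b, d, g}  B6 = {d, e, f}  B7 = {b, d, h}
Tree: B1–B2, B2–B3, B3–B4, B3–B5, B3–B6, B5–B7
Each bag holds 3 vertices, so the decomposition has width 2, which upper-bounds the treewidth. For the lower bound, the 3 vertices {b, d, g} are pairwise adjacent, and any tree decomposition puts a clique entirely inside one bag — forcing width ≥ 2. Hence tw(G) = 2 exactly.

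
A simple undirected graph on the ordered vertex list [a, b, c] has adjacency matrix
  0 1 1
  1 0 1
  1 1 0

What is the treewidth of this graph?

2

A width-2 tree decomposition is:
Bags: B1 = {a, b, c}
Tree: (single bag)
A single bag containing all 3 vertices is trivially a valid decomposition of width 2. Conversely, {a, b, c} is a clique of size 3, and the vertices of any clique must share a bag in every tree decomposition; so some bag has ≥ 3 vertices and tw(G) ≥ 2. Combining the bounds, tw(G) = 2.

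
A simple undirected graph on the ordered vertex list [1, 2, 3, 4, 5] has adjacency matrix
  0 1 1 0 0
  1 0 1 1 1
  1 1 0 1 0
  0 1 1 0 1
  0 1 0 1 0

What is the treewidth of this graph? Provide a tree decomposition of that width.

The largest bag has 3 vertices, giving width 2; this decomposition certifies tw(G) ≤ 2. On the other hand G contains the 3-clique {1, 2, 3}. A clique must lie in a single bag of any decomposition, so no decomposition can have width below 2. Combining the bounds, tw(G) = 2.

Treewidth 2.
One such decomposition:
Bags: B1 = {2, 4, 5}  B2 = {2, 3, 4}  B3 = {1, 2, 3}
Tree: B1–B2, B2–B3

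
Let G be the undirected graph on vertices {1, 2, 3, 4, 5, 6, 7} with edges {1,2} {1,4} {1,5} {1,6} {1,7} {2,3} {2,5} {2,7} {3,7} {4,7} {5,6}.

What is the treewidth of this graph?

A width-2 tree decomposition is:
Bags: B1 = {1, 2, 5}  B2 = {1, 2, 7}  B3 = {1, 4, 7}  B4 = {2, 3, 7}  B5 = {1, 5, 6}
Tree: B1–B2, B2–B3, B2–B4, B1–B5
Every bag has size at most 3, so the width is 3 − 1 = 2 and tw(G) ≤ 2. For the lower bound, the 3 vertices {1, 2, 5} are pairwise adjacent, and any tree decomposition puts a clique entirely inside one bag — forcing width ≥ 2. Therefore the treewidth is 2.

2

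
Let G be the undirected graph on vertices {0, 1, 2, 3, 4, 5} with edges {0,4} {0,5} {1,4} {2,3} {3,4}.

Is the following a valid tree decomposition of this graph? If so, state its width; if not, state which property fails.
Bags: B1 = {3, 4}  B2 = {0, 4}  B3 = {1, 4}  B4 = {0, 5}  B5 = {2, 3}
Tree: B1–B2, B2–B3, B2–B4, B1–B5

Checking the three conditions: (i) the bags cover all of {0, 1, 2, 3, 4, 5}; (ii) for each edge, some bag contains both endpoints; (iii) the bags containing any fixed vertex form a subtree. All hold, so the decomposition is valid with width 2 − 1 = 1.

Yes; width 1.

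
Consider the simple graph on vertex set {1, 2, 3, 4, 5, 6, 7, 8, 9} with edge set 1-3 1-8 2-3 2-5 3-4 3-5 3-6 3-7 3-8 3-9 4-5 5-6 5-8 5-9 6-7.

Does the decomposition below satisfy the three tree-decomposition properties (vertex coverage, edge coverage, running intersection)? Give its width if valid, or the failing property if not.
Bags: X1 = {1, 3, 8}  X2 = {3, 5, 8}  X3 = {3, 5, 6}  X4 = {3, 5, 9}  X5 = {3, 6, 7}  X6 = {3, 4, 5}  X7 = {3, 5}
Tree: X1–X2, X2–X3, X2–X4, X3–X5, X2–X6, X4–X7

A tree decomposition must satisfy three properties: every vertex lies in some bag; for every edge, both endpoints lie together in some bag; and for every vertex, the bags containing it form a connected subtree. Here vertex 2 appears in no bag, so the decomposition is invalid.

No — vertex 2 appears in no bag.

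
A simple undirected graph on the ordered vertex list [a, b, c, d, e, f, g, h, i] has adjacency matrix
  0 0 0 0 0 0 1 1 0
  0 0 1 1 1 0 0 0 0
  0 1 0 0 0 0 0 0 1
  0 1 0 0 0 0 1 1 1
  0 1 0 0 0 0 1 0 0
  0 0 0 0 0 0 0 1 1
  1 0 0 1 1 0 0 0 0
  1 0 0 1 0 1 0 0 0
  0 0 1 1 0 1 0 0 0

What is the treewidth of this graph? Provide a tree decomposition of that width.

Treewidth 3.
One such decomposition:
Bags: B1 = {a, b, e, g}  B2 = {a, b, d, g}  B3 = {a, b, d, h}  B4 = {b, c, d, h}  B5 = {c, d, h, i}  B6 = {c, f, h, i}
Tree: B1–B2, B2–B3, B3–B4, B4–B5, B5–B6

Each bag holds 4 vertices, so the decomposition has width 3, which upper-bounds the treewidth. For the lower bound: the 4 vertex sets {a,e,g}, {b}, {d}, {c,f,h,i} are disjoint, each induces a connected subgraph, and every pair is joined by at least one edge of G. Contracting each set to a single vertex therefore yields K_{4} as a minor, and since treewidth is minor-monotone, tw(G) ≥ tw(K_{4}) = 3. Hence tw(G) = 3 exactly.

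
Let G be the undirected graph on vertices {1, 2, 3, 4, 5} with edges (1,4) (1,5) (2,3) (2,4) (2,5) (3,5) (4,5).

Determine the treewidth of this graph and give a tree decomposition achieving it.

Treewidth 2.
One optimal decomposition is:
Bags: B1 = {2, 3, 5}  B2 = {2, 4, 5}  B3 = {1, 4, 5}
Tree: B1–B2, B2–B3

The largest bag has 3 vertices, giving width 2; this decomposition certifies tw(G) ≤ 2. For the lower bound, the 3 vertices {1, 4, 5} are pairwise adjacent, and any tree decomposition puts a clique entirely inside one bag — forcing width ≥ 2. Hence tw(G) = 2 exactly.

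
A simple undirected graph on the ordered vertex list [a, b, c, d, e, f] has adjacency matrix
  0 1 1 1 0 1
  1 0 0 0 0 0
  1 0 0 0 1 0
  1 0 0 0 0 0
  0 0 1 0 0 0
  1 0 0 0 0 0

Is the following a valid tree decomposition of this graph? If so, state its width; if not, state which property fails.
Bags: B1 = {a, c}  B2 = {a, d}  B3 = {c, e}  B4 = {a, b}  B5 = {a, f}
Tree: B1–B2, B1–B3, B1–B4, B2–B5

Every vertex of G appears in some bag (union = {a, b, c, d, e, f}); every edge is covered by a bag; and for each vertex v the set of bags containing v is connected in the bag tree. The decomposition is therefore valid. The largest bag has 2 vertices, so the width is 1.

Yes; width 1.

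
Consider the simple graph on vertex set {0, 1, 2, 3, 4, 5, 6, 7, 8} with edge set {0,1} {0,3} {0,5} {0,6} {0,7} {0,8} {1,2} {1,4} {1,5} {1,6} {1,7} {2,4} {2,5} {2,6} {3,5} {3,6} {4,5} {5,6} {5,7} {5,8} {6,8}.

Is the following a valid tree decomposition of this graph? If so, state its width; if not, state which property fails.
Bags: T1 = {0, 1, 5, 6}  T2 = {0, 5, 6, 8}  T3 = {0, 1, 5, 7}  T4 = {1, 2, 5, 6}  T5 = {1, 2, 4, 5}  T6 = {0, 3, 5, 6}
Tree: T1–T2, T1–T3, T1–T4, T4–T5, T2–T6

Yes; width 3.

Checking the three conditions: (i) the bags cover all of {0, 1, 2, 3, 4, 5, 6, 7, 8}; (ii) for each edge, some bag contains both endpoints; (iii) the bags containing any fixed vertex form a subtree. All hold, so the decomposition is valid with width 4 − 1 = 3.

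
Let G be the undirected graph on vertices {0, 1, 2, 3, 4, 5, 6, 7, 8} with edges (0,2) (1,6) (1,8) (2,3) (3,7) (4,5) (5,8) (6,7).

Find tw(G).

1

A width-1 tree decomposition is:
Bags: B1 = {0, 2}  B2 = {2, 3}  B3 = {3, 7}  B4 = {6, 7}  B5 = {1, 6}  B6 = {1, 8}  B7 = {5, 8}  B8 = {4, 5}
Tree: B1–B2, B2–B3, B3–B4, B4–B5, B5–B6, B6–B7, B7–B8
The largest bag has 2 vertices, giving width 1; this decomposition certifies tw(G) ≤ 1. G has an edge, so its treewidth is at least 1. The upper and lower bounds meet at 1, so that is the treewidth.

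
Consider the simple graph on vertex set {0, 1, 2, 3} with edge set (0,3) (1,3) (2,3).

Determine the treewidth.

A width-1 tree decomposition is:
Bags: B1 = {0, 3}  B2 = {1, 3}  B3 = {2, 3}
Tree: B1–B2, B2–B3
Every bag has size at most 2, so the width is 2 − 1 = 1 and tw(G) ≤ 1. Any graph with an edge has treewidth ≥ 1, and G has the edge 3–0. Combining the bounds, tw(G) = 1.

1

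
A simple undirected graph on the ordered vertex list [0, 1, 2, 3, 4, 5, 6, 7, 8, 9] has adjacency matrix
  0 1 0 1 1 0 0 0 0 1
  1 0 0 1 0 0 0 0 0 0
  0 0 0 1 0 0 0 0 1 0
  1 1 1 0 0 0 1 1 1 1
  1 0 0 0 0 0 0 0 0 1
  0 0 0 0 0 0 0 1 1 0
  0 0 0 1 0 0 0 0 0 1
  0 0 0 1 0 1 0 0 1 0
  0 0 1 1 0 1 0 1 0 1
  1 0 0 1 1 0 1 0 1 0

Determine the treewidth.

A width-2 tree decomposition is:
Bags: B1 = {0, 3, 9}  B2 = {3, 8, 9}  B3 = {2, 3, 8}  B4 = {3, 6, 9}  B5 = {0, 4, 9}  B6 = {3, 7, 8}  B7 = {0, 1, 3}  B8 = {5, 7, 8}
Tree: B1–B2, B2–B3, B1–B4, B1–B5, B3–B6, B1–B7, B6–B8
Each bag holds 3 vertices, so the decomposition has width 2, which upper-bounds the treewidth. Conversely, {0, 3, 9} is a clique of size 3, and the vertices of any clique must share a bag in every tree decomposition; so some bag has ≥ 3 vertices and tw(G) ≥ 2. The upper and lower bounds meet at 2, so that is the treewidth.

2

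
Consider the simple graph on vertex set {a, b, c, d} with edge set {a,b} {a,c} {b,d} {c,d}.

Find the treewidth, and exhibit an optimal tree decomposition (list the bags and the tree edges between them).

Treewidth 2.
One optimal decomposition is:
Bags: B1 = {a, b, d}  B2 = {a, c, d}
Tree: B1–B2

Each bag holds 3 vertices, so the decomposition has width 2, which upper-bounds the treewidth. For the lower bound, G contains the cycle a–b–d–c–a, so G is not a forest; only forests have treewidth ≤ 1, hence tw(G) ≥ 2. Combining the bounds, tw(G) = 2.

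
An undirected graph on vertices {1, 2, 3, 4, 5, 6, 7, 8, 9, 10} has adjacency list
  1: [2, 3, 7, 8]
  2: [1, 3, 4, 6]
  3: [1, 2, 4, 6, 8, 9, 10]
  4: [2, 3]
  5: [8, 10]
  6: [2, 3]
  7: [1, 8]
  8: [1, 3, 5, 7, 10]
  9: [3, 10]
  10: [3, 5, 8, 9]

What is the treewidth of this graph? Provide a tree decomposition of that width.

Each bag holds 3 vertices, so the decomposition has width 2, which upper-bounds the treewidth. For the lower bound, the 3 vertices {1, 3, 8} are pairwise adjacent, and any tree decomposition puts a clique entirely inside one bag — forcing width ≥ 2. Hence tw(G) = 2 exactly.

Treewidth 2.
Bags: B1 = {2, 3, 6}  B2 = {1, 2, 3}  B3 = {1, 3, 8}  B4 = {1, 7, 8}  B5 = {3, 8, 10}  B6 = {2, 3, 4}  B7 = {5, 8, 10}  B8 = {3, 9, 10}
Tree: B1–B2, B2–B3, B3–B4, B3–B5, B1–B6, B5–B7, B5–B8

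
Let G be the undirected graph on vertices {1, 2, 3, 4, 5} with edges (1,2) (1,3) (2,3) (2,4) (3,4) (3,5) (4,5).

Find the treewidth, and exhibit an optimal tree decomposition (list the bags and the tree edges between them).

Treewidth 2.
One such decomposition:
Bags: B1 = {3, 4, 5}  B2 = {2, 3, 4}  B3 = {1, 2, 3}
Tree: B1–B2, B2–B3

Each bag holds 3 vertices, so the decomposition has width 2, which upper-bounds the treewidth. For the lower bound, the 3 vertices {1, 2, 3} are pairwise adjacent, and any tree decomposition puts a clique entirely inside one bag — forcing width ≥ 2. Hence tw(G) = 2 exactly.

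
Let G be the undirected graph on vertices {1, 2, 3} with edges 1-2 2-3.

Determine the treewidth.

1

A width-1 tree decomposition is:
Bags: B1 = {2, 3}  B2 = {1, 2}
Tree: B1–B2
Every bag has size at most 2, so the width is 2 − 1 = 1 and tw(G) ≤ 1. Since G has at least one edge (e.g. 3–2), it is not an edgeless graph, so tw(G) ≥ 1. Combining the bounds, tw(G) = 1.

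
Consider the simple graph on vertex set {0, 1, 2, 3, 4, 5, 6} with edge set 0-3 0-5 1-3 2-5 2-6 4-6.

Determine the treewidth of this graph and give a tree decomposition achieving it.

Treewidth 1.
Bags: B1 = {4, 6}  B2 = {2, 6}  B3 = {2, 5}  B4 = {0, 5}  B5 = {0, 3}  B6 = {1, 3}
Tree: B1–B2, B2–B3, B3–B4, B4–B5, B5–B6

Every bag has size at most 2, so the width is 2 − 1 = 1 and tw(G) ≤ 1. Any graph with an edge has treewidth ≥ 1, and G has the edge 4–6. Combining the bounds, tw(G) = 1.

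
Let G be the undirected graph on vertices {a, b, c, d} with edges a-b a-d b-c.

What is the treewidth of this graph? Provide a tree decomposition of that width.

Treewidth 1.
One optimal decomposition is:
Bags: B1 = {a, d}  B2 = {a, b}  B3 = {b, c}
Tree: B1–B2, B2–B3

Every bag has size at most 2, so the width is 2 − 1 = 1 and tw(G) ≤ 1. G has an edge, so its treewidth is at least 1. The upper and lower bounds meet at 1, so that is the treewidth.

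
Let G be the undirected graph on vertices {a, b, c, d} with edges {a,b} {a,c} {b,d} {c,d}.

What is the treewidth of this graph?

A width-2 tree decomposition is:
Bags: B1 = {a, b, d}  B2 = {a, c, d}
Tree: B1–B2
The largest bag has 3 vertices, giving width 2; this decomposition certifies tw(G) ≤ 2. Since a–b–d–c–a is a cycle in G, G is not acyclic. Forests are exactly the graphs of treewidth ≤ 1, so tw(G) ≥ 2. Combining the bounds, tw(G) = 2.

2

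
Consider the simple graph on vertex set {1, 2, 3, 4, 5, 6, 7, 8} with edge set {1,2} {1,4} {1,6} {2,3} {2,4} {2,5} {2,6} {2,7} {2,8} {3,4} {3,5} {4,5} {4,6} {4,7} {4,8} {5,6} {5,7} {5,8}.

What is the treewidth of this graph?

3

A width-3 tree decomposition is:
Bags: B1 = {2, 3, 4, 5}  B2 = {2, 4, 5, 6}  B3 = {2, 4, 5, 8}  B4 = {1, 2, 4, 6}  B5 = {2, 4, 5, 7}
Tree: B1–B2, B2–B3, B2–B4, B1–B5
Each bag holds 4 vertices, so the decomposition has width 3, which upper-bounds the treewidth. On the other hand G contains the 4-clique {1, 2, 4, 6}. A clique must lie in a single bag of any decomposition, so no decomposition can have width below 3. The upper and lower bounds meet at 3, so that is the treewidth.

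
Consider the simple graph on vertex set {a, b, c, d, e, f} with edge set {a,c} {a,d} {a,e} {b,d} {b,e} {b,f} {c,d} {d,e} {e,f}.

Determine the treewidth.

A width-2 tree decomposition is:
Bags: B1 = {b, d, e}  B2 = {a, d, e}  B3 = {b, e, f}  B4 = {a, c, d}
Tree: B1–B2, B1–B3, B2–B4
The largest bag has 3 vertices, giving width 2; this decomposition certifies tw(G) ≤ 2. On the other hand G contains the 3-clique {a, d, e}. A clique must lie in a single bag of any decomposition, so no decomposition can have width below 2. Therefore the treewidth is 2.

2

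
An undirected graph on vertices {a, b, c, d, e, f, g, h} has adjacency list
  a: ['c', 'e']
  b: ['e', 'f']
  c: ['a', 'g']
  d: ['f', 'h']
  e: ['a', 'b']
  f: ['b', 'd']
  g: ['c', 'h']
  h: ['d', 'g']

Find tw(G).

2

A width-2 tree decomposition is:
Bags: B1 = {a, c, g}  B2 = {a, g, h}  B3 = {a, d, h}  B4 = {a, d, f}  B5 = {a, b, f}  B6 = {a, b, e}
Tree: B1–B2, B2–B3, B3–B4, B4–B5, B5–B6
Every bag has size at most 3, so the width is 3 − 1 = 2 and tw(G) ≤ 2. The edges a–c–g–h–d–f–b–e–a form a cycle, so G is not a tree and its treewidth is at least 2. Combining the bounds, tw(G) = 2.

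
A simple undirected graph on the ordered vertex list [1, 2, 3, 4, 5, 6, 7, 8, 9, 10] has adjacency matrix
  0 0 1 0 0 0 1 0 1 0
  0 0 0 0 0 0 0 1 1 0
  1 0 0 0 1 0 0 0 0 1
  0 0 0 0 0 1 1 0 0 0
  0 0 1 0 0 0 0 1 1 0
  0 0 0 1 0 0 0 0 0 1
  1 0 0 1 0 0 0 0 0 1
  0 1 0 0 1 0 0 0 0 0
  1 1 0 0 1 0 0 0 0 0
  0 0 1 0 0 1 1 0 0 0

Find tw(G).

A width-2 tree decomposition is:
Bags: B1 = {4, 6, 10}  B2 = {4, 7, 10}  B3 = {3, 7, 10}  B4 = {1, 3, 7}  B5 = {1, 3, 5}  B6 = {1, 5, 9}  B7 = {5, 8, 9}  B8 = {2, 8, 9}
Tree: B1–B2, B2–B3, B3–B4, B4–B5, B5–B6, B6–B7, B7–B8
Every bag has size at most 3, so the width is 3 − 1 = 2 and tw(G) ≤ 2. The edges 6–4–7–10–6 form a cycle, so G is not a tree and its treewidth is at least 2. Hence tw(G) = 2 exactly.

2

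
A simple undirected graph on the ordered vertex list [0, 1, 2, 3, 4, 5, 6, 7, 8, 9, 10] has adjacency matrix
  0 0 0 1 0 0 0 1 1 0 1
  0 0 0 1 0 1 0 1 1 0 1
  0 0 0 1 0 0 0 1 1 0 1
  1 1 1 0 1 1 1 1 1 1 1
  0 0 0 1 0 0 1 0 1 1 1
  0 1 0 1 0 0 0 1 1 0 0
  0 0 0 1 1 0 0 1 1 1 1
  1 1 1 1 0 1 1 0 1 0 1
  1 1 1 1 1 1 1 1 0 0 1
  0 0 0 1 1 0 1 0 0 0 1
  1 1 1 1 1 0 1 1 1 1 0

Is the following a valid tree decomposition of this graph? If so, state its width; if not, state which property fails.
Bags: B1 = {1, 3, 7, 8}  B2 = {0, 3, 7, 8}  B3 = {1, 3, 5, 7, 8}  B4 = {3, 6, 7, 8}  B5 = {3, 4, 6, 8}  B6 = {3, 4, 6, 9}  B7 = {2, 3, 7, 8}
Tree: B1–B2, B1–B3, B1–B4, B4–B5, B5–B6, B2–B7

A tree decomposition must satisfy three properties: every vertex lies in some bag; for every edge, both endpoints lie together in some bag; and for every vertex, the bags containing it form a connected subtree. Here vertex 10 appears in no bag, so the decomposition is invalid.

No — vertex 10 appears in no bag.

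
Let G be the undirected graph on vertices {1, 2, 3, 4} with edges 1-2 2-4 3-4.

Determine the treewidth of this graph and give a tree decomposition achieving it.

Every bag has size at most 2, so the width is 2 − 1 = 1 and tw(G) ≤ 1. G has an edge, so its treewidth is at least 1. Combining the bounds, tw(G) = 1.

Treewidth 1.
One optimal decomposition is:
Bags: B1 = {3, 4}  B2 = {2, 4}  B3 = {1, 2}
Tree: B1–B2, B2–B3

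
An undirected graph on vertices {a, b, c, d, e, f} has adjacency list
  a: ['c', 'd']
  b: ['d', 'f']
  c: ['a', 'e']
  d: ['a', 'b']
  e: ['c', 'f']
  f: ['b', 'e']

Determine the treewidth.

2

A width-2 tree decomposition is:
Bags: B1 = {a, b, d}  B2 = {a, b, c}  B3 = {b, c, e}  B4 = {b, e, f}
Tree: B1–B2, B2–B3, B3–B4
Every bag has size at most 3, so the width is 3 − 1 = 2 and tw(G) ≤ 2. The edges b–d–a–c–e–f–b form a cycle, so G is not a tree and its treewidth is at least 2. Therefore the treewidth is 2.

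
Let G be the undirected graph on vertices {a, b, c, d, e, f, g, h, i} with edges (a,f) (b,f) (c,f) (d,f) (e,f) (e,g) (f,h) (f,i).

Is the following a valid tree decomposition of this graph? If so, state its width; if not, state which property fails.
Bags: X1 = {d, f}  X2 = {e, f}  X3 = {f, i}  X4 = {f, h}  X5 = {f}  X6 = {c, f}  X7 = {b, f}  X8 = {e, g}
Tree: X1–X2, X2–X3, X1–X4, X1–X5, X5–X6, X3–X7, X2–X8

A tree decomposition must satisfy three properties: every vertex lies in some bag; for every edge, both endpoints lie together in some bag; and for every vertex, the bags containing it form a connected subtree. Here vertex a appears in no bag, so the decomposition is invalid.

No — vertex a appears in no bag.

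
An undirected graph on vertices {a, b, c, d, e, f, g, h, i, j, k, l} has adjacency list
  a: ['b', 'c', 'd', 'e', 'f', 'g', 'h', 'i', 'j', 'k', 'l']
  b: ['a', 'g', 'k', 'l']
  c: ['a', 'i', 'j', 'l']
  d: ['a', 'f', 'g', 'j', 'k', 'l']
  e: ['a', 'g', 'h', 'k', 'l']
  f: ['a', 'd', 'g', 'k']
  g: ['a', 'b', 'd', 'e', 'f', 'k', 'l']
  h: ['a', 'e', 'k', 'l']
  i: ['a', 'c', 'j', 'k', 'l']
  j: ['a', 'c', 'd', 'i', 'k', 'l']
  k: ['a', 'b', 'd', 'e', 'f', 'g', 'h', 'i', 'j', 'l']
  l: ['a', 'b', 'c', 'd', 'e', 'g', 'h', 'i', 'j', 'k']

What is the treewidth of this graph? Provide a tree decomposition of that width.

The largest bag has 5 vertices, giving width 4; this decomposition certifies tw(G) ≤ 4. Conversely, {a, c, i, j, l} is a clique of size 5, and the vertices of any clique must share a bag in every tree decomposition; so some bag has ≥ 5 vertices and tw(G) ≥ 4. Combining the bounds, tw(G) = 4.

Treewidth 4.
Bags: B1 = {a, e, g, k, l}  B2 = {a, d, g, k, l}  B3 = {a, b, g, k, l}  B4 = {a, e, h, k, l}  B5 = {a, d, j, k, l}  B6 = {a, i, j, k, l}  B7 = {a, d, f, g, k}  B8 = {a, c, i, j, l}
Tree: B1–B2, B2–B3, B1–B4, B2–B5, B5–B6, B2–B7, B6–B8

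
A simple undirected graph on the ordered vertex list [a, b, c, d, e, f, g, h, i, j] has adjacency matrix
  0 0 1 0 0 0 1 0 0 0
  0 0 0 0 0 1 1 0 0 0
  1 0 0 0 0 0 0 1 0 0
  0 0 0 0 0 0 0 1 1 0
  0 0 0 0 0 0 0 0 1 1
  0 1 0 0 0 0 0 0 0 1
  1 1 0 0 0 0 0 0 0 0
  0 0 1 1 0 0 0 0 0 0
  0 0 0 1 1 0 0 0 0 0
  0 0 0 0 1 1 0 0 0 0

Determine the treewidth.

2

A width-2 tree decomposition is:
Bags: B1 = {d, h, i}  B2 = {e, h, i}  B3 = {e, h, j}  B4 = {f, h, j}  B5 = {b, f, h}  B6 = {b, g, h}  B7 = {a, g, h}  B8 = {a, c, h}
Tree: B1–B2, B2–B3, B3–B4, B4–B5, B5–B6, B6–B7, B7–B8
The largest bag has 3 vertices, giving width 2; this decomposition certifies tw(G) ≤ 2. For the lower bound, G contains the cycle h–d–i–e–j–f–b–g–a–c–h, so G is not a forest; only forests have treewidth ≤ 1, hence tw(G) ≥ 2. The upper and lower bounds meet at 2, so that is the treewidth.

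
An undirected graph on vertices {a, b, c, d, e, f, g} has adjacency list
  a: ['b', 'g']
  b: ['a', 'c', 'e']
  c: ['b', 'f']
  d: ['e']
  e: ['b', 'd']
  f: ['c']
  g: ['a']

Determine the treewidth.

A width-1 tree decomposition is:
Bags: B1 = {b, e}  B2 = {b, c}  B3 = {a, b}  B4 = {a, g}  B5 = {d, e}  B6 = {c, f}
Tree: B1–B2, B2–B3, B3–B4, B1–B5, B2–B6
Every bag has size at most 2, so the width is 2 − 1 = 1 and tw(G) ≤ 1. G has an edge, so its treewidth is at least 1. The upper and lower bounds meet at 1, so that is the treewidth.

1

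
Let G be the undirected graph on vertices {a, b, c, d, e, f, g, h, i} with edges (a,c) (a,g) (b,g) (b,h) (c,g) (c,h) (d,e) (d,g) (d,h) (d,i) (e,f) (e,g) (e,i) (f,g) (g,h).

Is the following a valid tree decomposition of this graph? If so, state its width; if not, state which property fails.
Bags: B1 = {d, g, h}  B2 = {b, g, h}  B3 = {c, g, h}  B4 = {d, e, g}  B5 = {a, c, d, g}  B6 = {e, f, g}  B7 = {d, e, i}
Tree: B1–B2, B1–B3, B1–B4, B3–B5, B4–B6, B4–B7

A tree decomposition must satisfy three properties: every vertex lies in some bag; for every edge, both endpoints lie together in some bag; and for every vertex, the bags containing it form a connected subtree. Here bags containing vertex d are not connected in the tree, so the decomposition is invalid.

No — bags containing vertex d are not connected in the tree.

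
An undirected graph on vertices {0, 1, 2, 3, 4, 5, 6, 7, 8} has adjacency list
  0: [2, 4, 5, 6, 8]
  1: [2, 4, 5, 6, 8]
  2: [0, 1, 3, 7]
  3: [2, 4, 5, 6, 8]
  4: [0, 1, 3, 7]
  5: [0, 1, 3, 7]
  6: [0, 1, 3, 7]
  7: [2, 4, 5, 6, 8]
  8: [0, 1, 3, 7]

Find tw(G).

4

A width-4 tree decomposition is:
Bags: B1 = {0, 1, 3, 7, 8}  B2 = {0, 1, 3, 6, 7}  B3 = {0, 1, 2, 3, 7}  B4 = {0, 1, 3, 5, 7}  B5 = {0, 1, 3, 4, 7}
Tree: B1–B2, B2–B3, B3–B4, B4–B5
Every bag has size at most 5, so the width is 5 − 1 = 4 and tw(G) ≤ 4. For the lower bound: the 5 vertex sets {1,8}, {0,6}, {2,3}, {7}, {5} are disjoint, each induces a connected subgraph, and every pair is joined by at least one edge of G. Contracting each set to a single vertex therefore yields K_{5} as a minor, and since treewidth is minor-monotone, tw(G) ≥ tw(K_{5}) = 4. Combining the bounds, tw(G) = 4.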